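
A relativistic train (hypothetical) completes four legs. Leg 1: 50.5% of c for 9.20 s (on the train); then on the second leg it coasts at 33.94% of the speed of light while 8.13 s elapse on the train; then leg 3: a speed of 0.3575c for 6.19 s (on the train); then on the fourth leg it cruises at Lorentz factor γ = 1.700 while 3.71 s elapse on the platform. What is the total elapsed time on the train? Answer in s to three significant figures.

τ = 25.7 s

Leg 1: 9.20 s is already measured on the train.
Leg 2: 8.13 s is already measured on the train.
Leg 3: 6.19 s is already measured on the train.
Leg 4: γ = 1.700; τ_4 = 3.71/1.700 = 2.182 s.
Total: 9.200 + 8.130 + 6.190 + 2.182 s.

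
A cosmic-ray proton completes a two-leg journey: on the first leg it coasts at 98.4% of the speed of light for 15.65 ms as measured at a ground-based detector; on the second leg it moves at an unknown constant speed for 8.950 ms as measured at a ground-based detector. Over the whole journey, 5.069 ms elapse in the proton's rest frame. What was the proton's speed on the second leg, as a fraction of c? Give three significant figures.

Leg 1: β = 0.984; γ = 1/√(1 − 0.984²) = 1/√0.03174 = 5.613; τ_1 = 15.65/5.613 = 2.788 ms.
Leg 2: speed unknown; τ_2 = 8.950/γ_2.
Total proper time: 2.788 + τ_2 = 5.069, so τ_2 = 5.069 − 2.788 = 2.281 ms.
γ_2 = 8.950/2.281 = 3.924; β = √(1 − 1/γ²) = √0.9351.

β = 0.967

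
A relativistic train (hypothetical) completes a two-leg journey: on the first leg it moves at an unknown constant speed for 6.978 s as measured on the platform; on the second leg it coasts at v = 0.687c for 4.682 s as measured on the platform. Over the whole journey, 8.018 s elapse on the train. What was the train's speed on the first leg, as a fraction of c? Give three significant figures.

β = 0.750

Leg 1: speed unknown; τ_1 = 6.978/γ_1.
Leg 2: γ = 1/√(1 − 0.687²) = 1/√0.5280 = 1.376; τ_2 = 4.682/1.376 = 3.402 s.
Total proper time: τ_1 + 3.402 = 8.018, so τ_1 = 8.018 − 3.402 = 4.616 s.
γ_1 = 6.978/4.616 = 1.512; β = √(1 − 1/γ²) = √0.5624.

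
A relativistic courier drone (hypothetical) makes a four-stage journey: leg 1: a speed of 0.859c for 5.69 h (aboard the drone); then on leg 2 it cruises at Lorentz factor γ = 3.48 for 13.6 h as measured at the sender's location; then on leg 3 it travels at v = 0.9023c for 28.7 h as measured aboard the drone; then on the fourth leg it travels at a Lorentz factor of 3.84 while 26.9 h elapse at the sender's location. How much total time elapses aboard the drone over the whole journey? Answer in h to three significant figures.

Leg 1: 5.69 h is already measured aboard the drone.
Leg 2: γ = 3.48; τ_2 = 13.6/3.480 = 3.908 h.
Leg 3: 28.7 h is already measured aboard the drone.
Leg 4: γ = 3.84; τ_4 = 26.9/3.840 = 7.005 h.
Total: 5.690 + 3.908 + 28.70 + 7.005 h.

τ = 45.3 h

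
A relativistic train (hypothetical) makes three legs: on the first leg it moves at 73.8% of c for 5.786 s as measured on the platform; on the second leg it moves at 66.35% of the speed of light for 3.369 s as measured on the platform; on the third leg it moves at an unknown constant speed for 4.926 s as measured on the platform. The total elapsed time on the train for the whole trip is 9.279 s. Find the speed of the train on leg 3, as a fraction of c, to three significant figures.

β = 0.815

Leg 1: β = 0.738; γ = 1/√(1 − 0.738²) = 1/√0.4554 = 1.482; τ_1 = 5.786/1.482 = 3.904 s.
Leg 2: β = 0.6635; γ = 1/√(1 − 0.6635²) = 1/√0.5598 = 1.337; τ_2 = 3.369/1.337 = 2.521 s.
Leg 3: speed unknown; τ_3 = 4.926/γ_3.
Total proper time: 3.904 + 2.521 + τ_3 = 9.279, so τ_3 = 9.279 − 6.425 = 2.854 s.
γ_3 = 4.926/2.854 = 1.726; β = √(1 − 1/γ²) = √0.6643.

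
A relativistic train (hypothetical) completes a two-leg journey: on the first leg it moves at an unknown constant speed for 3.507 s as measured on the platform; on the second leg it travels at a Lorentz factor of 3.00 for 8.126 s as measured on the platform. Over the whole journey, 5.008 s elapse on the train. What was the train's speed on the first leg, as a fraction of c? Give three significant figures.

β = 0.755

Leg 1: speed unknown; τ_1 = 3.507/γ_1.
Leg 2: γ = 3.00; τ_2 = 8.126/3.000 = 2.709 s.
Total proper time: τ_1 + 2.709 = 5.008, so τ_1 = 5.008 − 2.709 = 2.299 s.
γ_1 = 3.507/2.299 = 1.525; β = √(1 − 1/γ²) = √0.5701.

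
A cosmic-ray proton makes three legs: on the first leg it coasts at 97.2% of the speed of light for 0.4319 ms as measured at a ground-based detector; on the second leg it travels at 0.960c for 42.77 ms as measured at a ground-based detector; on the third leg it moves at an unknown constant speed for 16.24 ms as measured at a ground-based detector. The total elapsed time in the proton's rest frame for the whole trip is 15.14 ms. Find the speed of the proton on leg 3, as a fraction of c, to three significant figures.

β = 0.982

Leg 1: β = 0.972; γ = 1/√(1 − 0.972²) = 1/√0.05522 = 4.256; τ_1 = 0.4319/4.256 = 0.1015 ms.
Leg 2: γ = 1/√(1 − 0.960²) = 25/7 ≈ 3.571; τ_2 = 42.77/3.571 = 11.98 ms.
Leg 3: speed unknown; τ_3 = 16.24/γ_3.
Total proper time: 0.1015 + 11.98 + τ_3 = 15.14, so τ_3 = 15.14 − 12.08 = 3.063 ms.
γ_3 = 16.24/3.063 = 5.302; β = √(1 − 1/γ²) = √0.9644.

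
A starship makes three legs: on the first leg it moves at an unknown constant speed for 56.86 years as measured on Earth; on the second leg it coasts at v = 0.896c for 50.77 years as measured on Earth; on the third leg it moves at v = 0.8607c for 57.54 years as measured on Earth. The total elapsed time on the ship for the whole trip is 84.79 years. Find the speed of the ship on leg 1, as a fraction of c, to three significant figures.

β = 0.815

Leg 1: speed unknown; τ_1 = 56.86/γ_1.
Leg 2: γ = 1/√(1 − 0.896²) = 1/√0.1972 = 2.252; τ_2 = 50.77/2.252 = 22.54 years.
Leg 3: γ = 1/√(1 − 0.8607²) = 1/√0.2592 = 1.964; τ_3 = 57.54/1.964 = 29.29 years.
Total proper time: τ_1 + 22.54 + 29.29 = 84.79, so τ_1 = 84.79 − 51.84 = 32.95 years.
γ_1 = 56.86/32.95 = 1.726; β = √(1 − 1/γ²) = √0.6642.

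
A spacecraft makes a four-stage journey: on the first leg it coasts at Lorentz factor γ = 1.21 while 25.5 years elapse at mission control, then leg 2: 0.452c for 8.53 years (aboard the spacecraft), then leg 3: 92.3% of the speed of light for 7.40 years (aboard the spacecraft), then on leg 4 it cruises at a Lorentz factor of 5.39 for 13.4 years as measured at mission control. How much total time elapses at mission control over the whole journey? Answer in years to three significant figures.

Δt = 67.7 years

Leg 1: 25.5 years is already measured at mission control.
Leg 2: γ = 1/√(1 − 0.452²) = 1/√0.7957 = 1.121; Δt_2 = 1.121 × 8.53 = 9.563 years.
Leg 3: β = 0.923; γ = 1/√(1 − 0.923²) = 1/√0.1481 = 2.599; Δt_3 = 2.599 × 7.40 = 19.23 years.
Leg 4: 13.4 years is already measured at mission control.
Total: 25.50 + 9.563 + 19.23 + 13.40 years.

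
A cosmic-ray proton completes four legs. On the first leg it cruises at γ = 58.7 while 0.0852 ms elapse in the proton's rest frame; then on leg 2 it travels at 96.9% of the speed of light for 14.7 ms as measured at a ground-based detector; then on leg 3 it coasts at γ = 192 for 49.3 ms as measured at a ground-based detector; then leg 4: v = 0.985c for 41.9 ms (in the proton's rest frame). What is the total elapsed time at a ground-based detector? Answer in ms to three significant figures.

Leg 1: γ = 58.7; Δt_1 = 58.70 × 0.0852 = 5.001 ms.
Leg 2: 14.7 ms is already measured at a ground-based detector.
Leg 3: 49.3 ms is already measured at a ground-based detector.
Leg 4: γ = 1/√(1 − 0.985²) = 1/√0.02977 = 5.795; Δt_4 = 5.795 × 41.9 = 242.8 ms.
Total: 5.001 + 14.70 + 49.30 + 242.8 ms.

Δt = 312 ms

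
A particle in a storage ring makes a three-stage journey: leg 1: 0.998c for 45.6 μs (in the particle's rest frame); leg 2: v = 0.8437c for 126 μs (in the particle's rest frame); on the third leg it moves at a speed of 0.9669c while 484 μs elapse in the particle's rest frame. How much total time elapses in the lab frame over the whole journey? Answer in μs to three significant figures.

Leg 1: γ = 1/√(1 − 0.998²) = 1/√0.003996 = 15.82; Δt_1 = 15.82 × 45.6 = 721.4 μs.
Leg 2: γ = 1/√(1 − 0.8437²) = 1/√0.2882 = 1.863; Δt_2 = 1.863 × 126 = 234.7 μs.
Leg 3: γ = 1/√(1 − 0.9669²) = 1/√0.06510 = 3.919; Δt_3 = 3.919 × 484 = 1897 μs.
Total: 721.4 + 234.7 + 1897 μs.

Δt = 2850 μs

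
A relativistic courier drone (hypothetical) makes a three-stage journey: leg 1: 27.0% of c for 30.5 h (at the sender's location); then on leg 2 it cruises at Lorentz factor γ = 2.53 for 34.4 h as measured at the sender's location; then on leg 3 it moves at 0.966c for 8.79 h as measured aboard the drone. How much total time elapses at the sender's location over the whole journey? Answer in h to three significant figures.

Leg 1: 30.5 h is already measured at the sender's location.
Leg 2: 34.4 h is already measured at the sender's location.
Leg 3: γ = 1/√(1 − 0.966²) = 1/√0.06684 = 3.868; Δt_3 = 3.868 × 8.79 = 34.00 h.
Total: 30.50 + 34.40 + 34.00 h.

Δt = 98.9 h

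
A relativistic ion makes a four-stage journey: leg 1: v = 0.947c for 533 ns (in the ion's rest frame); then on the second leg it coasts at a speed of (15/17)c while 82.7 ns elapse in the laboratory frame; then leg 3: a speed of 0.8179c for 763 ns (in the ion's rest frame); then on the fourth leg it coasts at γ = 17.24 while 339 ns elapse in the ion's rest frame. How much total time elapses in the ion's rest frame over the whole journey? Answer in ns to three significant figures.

Leg 1: 533 ns is already measured in the ion's rest frame.
Leg 2: γ = 1/√(1 − (15/17)²) = 17/8 = 2.125; τ_2 = 82.7/2.125 = 38.92 ns.
Leg 3: 763 ns is already measured in the ion's rest frame.
Leg 4: 339 ns is already measured in the ion's rest frame.
Total: 533.0 + 38.92 + 763.0 + 339.0 ns.

τ = 1670 ns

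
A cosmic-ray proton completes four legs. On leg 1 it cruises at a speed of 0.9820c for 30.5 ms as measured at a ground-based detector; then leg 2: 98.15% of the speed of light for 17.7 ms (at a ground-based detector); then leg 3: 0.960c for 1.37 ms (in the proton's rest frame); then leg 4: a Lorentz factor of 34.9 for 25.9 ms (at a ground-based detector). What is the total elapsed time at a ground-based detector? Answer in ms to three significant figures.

Leg 1: 30.5 ms is already measured at a ground-based detector.
Leg 2: 17.7 ms is already measured at a ground-based detector.
Leg 3: γ = 1/√(1 − 0.960²) = 25/7 ≈ 3.571; Δt_3 = 3.571 × 1.37 = 4.893 ms.
Leg 4: 25.9 ms is already measured at a ground-based detector.
Total: 30.50 + 17.70 + 4.893 + 25.90 ms.

Δt = 79.0 ms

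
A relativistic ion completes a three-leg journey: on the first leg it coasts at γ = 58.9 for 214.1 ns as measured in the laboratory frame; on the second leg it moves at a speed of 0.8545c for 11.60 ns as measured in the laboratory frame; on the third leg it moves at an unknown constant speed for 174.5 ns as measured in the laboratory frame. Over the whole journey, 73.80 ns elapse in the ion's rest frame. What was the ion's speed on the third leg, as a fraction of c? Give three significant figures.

β = 0.930

Leg 1: γ = 58.9; τ_1 = 214.1/58.90 = 3.635 ns.
Leg 2: γ = 1/√(1 − 0.8545²) = 1/√0.2698 = 1.925; τ_2 = 11.60/1.925 = 6.026 ns.
Leg 3: speed unknown; τ_3 = 174.5/γ_3.
Total proper time: 3.635 + 6.026 + τ_3 = 73.80, so τ_3 = 73.80 − 9.661 = 64.14 ns.
γ_3 = 174.5/64.14 = 2.721; β = √(1 − 1/γ²) = √0.8649.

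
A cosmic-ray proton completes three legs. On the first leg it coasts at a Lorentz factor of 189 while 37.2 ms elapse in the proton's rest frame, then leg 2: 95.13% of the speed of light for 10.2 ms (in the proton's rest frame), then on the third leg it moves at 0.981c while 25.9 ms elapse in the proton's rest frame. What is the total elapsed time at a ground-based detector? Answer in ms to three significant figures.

Leg 1: γ = 189; Δt_1 = 189.0 × 37.2 = 7031 ms.
Leg 2: β = 0.9513; γ = 1/√(1 − 0.9513²) = 1/√0.09503 = 3.244; Δt_2 = 3.244 × 10.2 = 33.09 ms.
Leg 3: γ = 1/√(1 − 0.981²) = 1/√0.03764 = 5.154; Δt_3 = 5.154 × 25.9 = 133.5 ms.
Total: 7031 + 33.09 + 133.5 ms.

Δt = 7200 ms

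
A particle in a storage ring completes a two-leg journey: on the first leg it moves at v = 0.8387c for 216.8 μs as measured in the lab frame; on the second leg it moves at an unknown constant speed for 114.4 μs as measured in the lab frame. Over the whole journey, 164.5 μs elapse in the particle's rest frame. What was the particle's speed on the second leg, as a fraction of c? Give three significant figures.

Leg 1: γ = 1/√(1 − 0.8387²) = 1/√0.2966 = 1.836; τ_1 = 216.8/1.836 = 118.1 μs.
Leg 2: speed unknown; τ_2 = 114.4/γ_2.
Total proper time: 118.1 + τ_2 = 164.5, so τ_2 = 164.5 − 118.1 = 46.43 μs.
γ_2 = 114.4/46.43 = 2.464; β = √(1 − 1/γ²) = √0.8353.

β = 0.914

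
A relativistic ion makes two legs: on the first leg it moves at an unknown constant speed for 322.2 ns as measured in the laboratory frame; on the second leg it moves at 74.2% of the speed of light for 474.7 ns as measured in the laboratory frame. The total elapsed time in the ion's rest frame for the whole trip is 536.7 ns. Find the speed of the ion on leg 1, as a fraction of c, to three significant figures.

Leg 1: speed unknown; τ_1 = 322.2/γ_1.
Leg 2: β = 0.742; γ = 1/√(1 − 0.742²) = 1/√0.4494 = 1.492; τ_2 = 474.7/1.492 = 318.2 ns.
Total proper time: τ_1 + 318.2 = 536.7, so τ_1 = 536.7 − 318.2 = 218.5 ns.
γ_1 = 322.2/218.5 = 1.475; β = √(1 − 1/γ²) = √0.5403.

β = 0.735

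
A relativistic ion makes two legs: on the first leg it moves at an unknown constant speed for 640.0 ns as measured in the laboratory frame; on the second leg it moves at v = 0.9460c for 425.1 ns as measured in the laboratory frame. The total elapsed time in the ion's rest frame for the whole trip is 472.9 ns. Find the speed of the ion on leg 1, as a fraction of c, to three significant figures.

β = 0.852

Leg 1: speed unknown; τ_1 = 640.0/γ_1.
Leg 2: γ = 1/√(1 − 0.9460²) = 1/√0.1051 = 3.085; τ_2 = 425.1/3.085 = 137.8 ns.
Total proper time: τ_1 + 137.8 = 472.9, so τ_1 = 472.9 − 137.8 = 335.1 ns.
γ_1 = 640.0/335.1 = 1.910; β = √(1 − 1/γ²) = √0.7259.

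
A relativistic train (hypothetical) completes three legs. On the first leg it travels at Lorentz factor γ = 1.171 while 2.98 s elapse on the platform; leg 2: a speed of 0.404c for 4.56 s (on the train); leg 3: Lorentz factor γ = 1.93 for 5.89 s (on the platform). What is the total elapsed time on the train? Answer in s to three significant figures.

τ = 10.2 s

Leg 1: γ = 1.171; τ_1 = 2.98/1.171 = 2.545 s.
Leg 2: 4.56 s is already measured on the train.
Leg 3: γ = 1.93; τ_3 = 5.89/1.930 = 3.052 s.
Total: 2.545 + 4.560 + 3.052 s.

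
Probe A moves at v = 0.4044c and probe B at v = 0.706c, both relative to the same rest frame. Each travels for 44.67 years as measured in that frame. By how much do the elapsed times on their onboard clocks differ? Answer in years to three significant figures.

|τ_A − τ_B| = 9.22 years

A: γ = 1/√(1 − 0.4044²) = 1/√0.8365 = 1.093; τ_A = 44.67/1.093 = 40.85 years.
B: γ = 1/√(1 − 0.706²) = 1/√0.5016 = 1.412; τ_B = 44.67/1.412 = 31.64 years.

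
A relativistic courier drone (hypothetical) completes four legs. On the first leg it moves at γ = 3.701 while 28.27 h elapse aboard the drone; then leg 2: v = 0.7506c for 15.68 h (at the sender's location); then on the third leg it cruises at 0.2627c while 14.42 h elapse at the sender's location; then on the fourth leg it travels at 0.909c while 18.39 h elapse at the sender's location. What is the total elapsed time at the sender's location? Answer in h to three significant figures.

Δt = 153 h

Leg 1: γ = 3.701; Δt_1 = 3.701 × 28.27 = 104.6 h.
Leg 2: 15.68 h is already measured at the sender's location.
Leg 3: 14.42 h is already measured at the sender's location.
Leg 4: 18.39 h is already measured at the sender's location.
Total: 104.6 + 15.68 + 14.42 + 18.39 h.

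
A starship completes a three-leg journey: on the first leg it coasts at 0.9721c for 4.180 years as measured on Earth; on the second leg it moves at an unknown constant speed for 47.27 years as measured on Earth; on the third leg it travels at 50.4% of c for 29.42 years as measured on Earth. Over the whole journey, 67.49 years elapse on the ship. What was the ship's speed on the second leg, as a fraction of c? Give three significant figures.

Leg 1: γ = 1/√(1 − 0.9721²) = 1/√0.05502 = 4.263; τ_1 = 4.180/4.263 = 0.9805 years.
Leg 2: speed unknown; τ_2 = 47.27/γ_2.
Leg 3: β = 0.504; γ = 1/√(1 − 0.504²) = 1/√0.7460 = 1.158; τ_3 = 29.42/1.158 = 25.41 years.
Total proper time: 0.9805 + τ_2 + 25.41 = 67.49, so τ_2 = 67.49 − 26.39 = 41.10 years.
γ_2 = 47.27/41.10 = 1.150; β = √(1 − 1/γ²) = √0.2440.

β = 0.494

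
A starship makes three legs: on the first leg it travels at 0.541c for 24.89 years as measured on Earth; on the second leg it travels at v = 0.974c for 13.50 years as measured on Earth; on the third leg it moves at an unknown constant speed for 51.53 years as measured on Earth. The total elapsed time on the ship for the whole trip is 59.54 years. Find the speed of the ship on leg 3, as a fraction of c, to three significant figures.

β = 0.724

Leg 1: γ = 1/√(1 − 0.541²) = 1/√0.7073 = 1.189; τ_1 = 24.89/1.189 = 20.93 years.
Leg 2: γ = 1/√(1 − 0.974²) = 1/√0.05132 = 4.414; τ_2 = 13.50/4.414 = 3.058 years.
Leg 3: speed unknown; τ_3 = 51.53/γ_3.
Total proper time: 20.93 + 3.058 + τ_3 = 59.54, so τ_3 = 59.54 − 23.99 = 35.55 years.
γ_3 = 51.53/35.55 = 1.450; β = √(1 − 1/γ²) = √0.5241.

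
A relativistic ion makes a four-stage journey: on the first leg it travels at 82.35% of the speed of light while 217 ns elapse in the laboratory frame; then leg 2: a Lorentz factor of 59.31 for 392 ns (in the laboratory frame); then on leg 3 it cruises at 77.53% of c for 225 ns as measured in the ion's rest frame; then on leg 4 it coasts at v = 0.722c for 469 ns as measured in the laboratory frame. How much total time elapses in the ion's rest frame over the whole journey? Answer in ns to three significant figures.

τ = 679 ns

Leg 1: β = 0.8235; γ = 1/√(1 − 0.8235²) = 1/√0.3218 = 1.763; τ_1 = 217/1.763 = 123.1 ns.
Leg 2: γ = 59.31; τ_2 = 392/59.31 = 6.609 ns.
Leg 3: 225 ns is already measured in the ion's rest frame.
Leg 4: γ = 1/√(1 − 0.722²) = 1/√0.4787 = 1.445; τ_4 = 469/1.445 = 324.5 ns.
Total: 123.1 + 6.609 + 225.0 + 324.5 ns.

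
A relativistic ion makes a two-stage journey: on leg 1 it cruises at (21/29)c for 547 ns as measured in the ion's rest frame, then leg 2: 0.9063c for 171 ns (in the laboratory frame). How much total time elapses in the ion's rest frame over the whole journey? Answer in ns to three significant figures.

Leg 1: 547 ns is already measured in the ion's rest frame.
Leg 2: γ = 1/√(1 − 0.9063²) = 1/√0.1786 = 2.366; τ_2 = 171/2.366 = 72.27 ns.
Total: 547.0 + 72.27 ns.

τ = 619 ns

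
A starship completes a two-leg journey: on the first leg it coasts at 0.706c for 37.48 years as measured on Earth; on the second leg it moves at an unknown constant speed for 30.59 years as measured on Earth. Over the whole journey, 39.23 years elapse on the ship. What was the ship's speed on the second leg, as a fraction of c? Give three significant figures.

Leg 1: γ = 1/√(1 − 0.706²) = 1/√0.5016 = 1.412; τ_1 = 37.48/1.412 = 26.54 years.
Leg 2: speed unknown; τ_2 = 30.59/γ_2.
Total proper time: 26.54 + τ_2 = 39.23, so τ_2 = 39.23 − 26.54 = 12.69 years.
γ_2 = 30.59/12.69 = 2.411; β = √(1 − 1/γ²) = √0.8280.

β = 0.910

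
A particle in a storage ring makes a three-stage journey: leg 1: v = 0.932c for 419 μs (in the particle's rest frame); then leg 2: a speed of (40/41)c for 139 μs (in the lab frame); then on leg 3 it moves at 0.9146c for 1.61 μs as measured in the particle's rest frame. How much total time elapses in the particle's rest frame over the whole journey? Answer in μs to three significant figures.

τ = 451 μs

Leg 1: 419 μs is already measured in the particle's rest frame.
Leg 2: γ = 1/√(1 − (40/41)²) = 41/9 ≈ 4.556; τ_2 = 139/4.556 = 30.51 μs.
Leg 3: 1.61 μs is already measured in the particle's rest frame.
Total: 419.0 + 30.51 + 1.610 μs.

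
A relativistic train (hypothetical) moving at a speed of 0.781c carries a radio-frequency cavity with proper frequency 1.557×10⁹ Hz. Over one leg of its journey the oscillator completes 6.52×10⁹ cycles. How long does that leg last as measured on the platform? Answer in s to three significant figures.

Δt = 6.71 s

γ = 1/√(1 − 0.781²) = 1/√0.3900 = 1.601
Proper time for N cycles: τ = N/f = 6.52×10⁹/(1.557×10⁹) = 4.188×10⁰ s = 4.188 s.
Lab-frame duration Δt = γτ = 1.601 × 4.188 = 6.705 s.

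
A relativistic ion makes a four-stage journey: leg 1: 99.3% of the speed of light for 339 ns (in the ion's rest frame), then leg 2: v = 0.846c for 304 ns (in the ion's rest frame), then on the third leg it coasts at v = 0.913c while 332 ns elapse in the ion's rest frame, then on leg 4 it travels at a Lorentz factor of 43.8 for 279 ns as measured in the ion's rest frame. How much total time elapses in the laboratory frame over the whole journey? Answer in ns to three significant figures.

Leg 1: β = 0.993; γ = 1/√(1 − 0.993²) = 1/√0.01395 = 8.466; Δt_1 = 8.466 × 339 = 2870 ns.
Leg 2: γ = 1/√(1 − 0.846²) = 1/√0.2843 = 1.876; Δt_2 = 1.876 × 304 = 570.2 ns.
Leg 3: γ = 1/√(1 − 0.913²) = 1/√0.1664 = 2.451; Δt_3 = 2.451 × 332 = 813.8 ns.
Leg 4: γ = 43.8; Δt_4 = 43.80 × 279 = 1.222×10⁴ ns.
Total: 2870 + 570.2 + 813.8 + 1.222×10⁴ ns.

Δt = 1.65×10⁴ ns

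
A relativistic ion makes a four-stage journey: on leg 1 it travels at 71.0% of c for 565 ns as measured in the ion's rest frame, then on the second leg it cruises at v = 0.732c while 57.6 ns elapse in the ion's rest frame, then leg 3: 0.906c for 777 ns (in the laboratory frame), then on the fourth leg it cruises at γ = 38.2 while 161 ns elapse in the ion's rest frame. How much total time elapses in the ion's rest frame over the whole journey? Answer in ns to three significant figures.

τ = 1110 ns

Leg 1: 565 ns is already measured in the ion's rest frame.
Leg 2: 57.6 ns is already measured in the ion's rest frame.
Leg 3: γ = 1/√(1 − 0.906²) = 1/√0.1792 = 2.363; τ_3 = 777/2.363 = 328.9 ns.
Leg 4: 161 ns is already measured in the ion's rest frame.
Total: 565.0 + 57.60 + 328.9 + 161.0 ns.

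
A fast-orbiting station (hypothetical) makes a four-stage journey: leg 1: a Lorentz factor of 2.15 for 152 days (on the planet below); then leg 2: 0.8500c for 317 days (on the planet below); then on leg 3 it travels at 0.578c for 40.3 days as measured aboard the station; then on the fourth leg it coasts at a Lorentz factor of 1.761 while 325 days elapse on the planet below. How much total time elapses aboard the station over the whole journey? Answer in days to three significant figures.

τ = 463 days

Leg 1: γ = 2.15; τ_1 = 152/2.150 = 70.70 days.
Leg 2: γ = 1/√(1 − 0.8500²) = 1/√0.2775 = 1.898; τ_2 = 317/1.898 = 167.0 days.
Leg 3: 40.3 days is already measured aboard the station.
Leg 4: γ = 1.761; τ_4 = 325/1.761 = 184.6 days.
Total: 70.70 + 167.0 + 40.30 + 184.6 days.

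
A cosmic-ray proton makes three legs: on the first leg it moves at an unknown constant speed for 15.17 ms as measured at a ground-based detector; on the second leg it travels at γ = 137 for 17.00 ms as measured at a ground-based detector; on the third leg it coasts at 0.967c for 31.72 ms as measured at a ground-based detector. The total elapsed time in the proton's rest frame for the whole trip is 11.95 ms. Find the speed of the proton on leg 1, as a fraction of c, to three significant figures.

β = 0.969

Leg 1: speed unknown; τ_1 = 15.17/γ_1.
Leg 2: γ = 137; τ_2 = 17.00/137.0 = 0.1241 ms.
Leg 3: γ = 1/√(1 − 0.967²) = 1/√0.06491 = 3.925; τ_3 = 31.72/3.925 = 8.082 ms.
Total proper time: τ_1 + 0.1241 + 8.082 = 11.95, so τ_1 = 11.95 − 8.206 = 3.744 ms.
γ_1 = 15.17/3.744 = 4.051; β = √(1 − 1/γ²) = √0.9391.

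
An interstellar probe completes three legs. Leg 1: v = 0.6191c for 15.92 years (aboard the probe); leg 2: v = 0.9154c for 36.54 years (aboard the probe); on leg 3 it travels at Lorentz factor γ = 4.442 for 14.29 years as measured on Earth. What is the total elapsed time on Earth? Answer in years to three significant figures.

Δt = 125 years

Leg 1: γ = 1/√(1 − 0.6191²) = 1/√0.6167 = 1.273; Δt_1 = 1.273 × 15.92 = 20.27 years.
Leg 2: γ = 1/√(1 − 0.9154²) = 1/√0.1620 = 2.484; Δt_2 = 2.484 × 36.54 = 90.77 years.
Leg 3: 14.29 years is already measured on Earth.
Total: 20.27 + 90.77 + 14.29 years.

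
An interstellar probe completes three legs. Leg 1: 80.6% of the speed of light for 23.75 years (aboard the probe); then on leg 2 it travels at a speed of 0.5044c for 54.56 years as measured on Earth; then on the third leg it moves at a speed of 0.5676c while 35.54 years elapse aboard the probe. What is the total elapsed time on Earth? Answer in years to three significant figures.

Leg 1: β = 0.806; γ = 1/√(1 − 0.806²) = 1/√0.3504 = 1.689; Δt_1 = 1.689 × 23.75 = 40.12 years.
Leg 2: 54.56 years is already measured on Earth.
Leg 3: γ = 1/√(1 − 0.5676²) = 1/√0.6778 = 1.215; Δt_3 = 1.215 × 35.54 = 43.17 years.
Total: 40.12 + 54.56 + 43.17 years.

Δt = 138 years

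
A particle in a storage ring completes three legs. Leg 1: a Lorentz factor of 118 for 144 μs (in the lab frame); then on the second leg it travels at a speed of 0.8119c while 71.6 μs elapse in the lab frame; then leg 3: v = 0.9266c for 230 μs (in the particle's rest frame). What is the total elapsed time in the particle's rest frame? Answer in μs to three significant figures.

τ = 273 μs

Leg 1: γ = 118; τ_1 = 144/118.0 = 1.220 μs.
Leg 2: γ = 1/√(1 − 0.8119²) = 1/√0.3408 = 1.713; τ_2 = 71.6/1.713 = 41.80 μs.
Leg 3: 230 μs is already measured in the particle's rest frame.
Total: 1.220 + 41.80 + 230.0 μs.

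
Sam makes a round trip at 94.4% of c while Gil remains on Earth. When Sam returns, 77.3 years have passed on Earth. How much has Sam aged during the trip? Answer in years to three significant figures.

β = 0.944; γ = 1/√(1 − 0.944²) = 1/√0.1089 = 3.031
Sam's clock measures proper time along the trip: τ = Δt/γ = 77.3/3.031 years.

τ = 25.5 years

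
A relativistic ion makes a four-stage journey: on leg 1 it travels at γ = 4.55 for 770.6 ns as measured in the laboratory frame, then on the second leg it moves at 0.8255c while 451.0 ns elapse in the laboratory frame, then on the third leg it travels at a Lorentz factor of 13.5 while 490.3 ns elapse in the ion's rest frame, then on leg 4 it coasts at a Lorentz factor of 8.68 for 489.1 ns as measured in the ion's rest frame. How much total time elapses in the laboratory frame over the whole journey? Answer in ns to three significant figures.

Leg 1: 770.6 ns is already measured in the laboratory frame.
Leg 2: 451.0 ns is already measured in the laboratory frame.
Leg 3: γ = 13.5; Δt_3 = 13.50 × 490.3 = 6619 ns.
Leg 4: γ = 8.68; Δt_4 = 8.680 × 489.1 = 4245 ns.
Total: 770.6 + 451.0 + 6619 + 4245 ns.

Δt = 1.21×10⁴ ns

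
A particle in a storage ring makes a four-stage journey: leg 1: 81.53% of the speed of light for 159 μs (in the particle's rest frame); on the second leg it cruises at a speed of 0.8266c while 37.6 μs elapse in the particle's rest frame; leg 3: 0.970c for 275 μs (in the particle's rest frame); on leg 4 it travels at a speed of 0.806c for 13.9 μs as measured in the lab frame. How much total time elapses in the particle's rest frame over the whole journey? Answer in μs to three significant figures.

τ = 480 μs

Leg 1: 159 μs is already measured in the particle's rest frame.
Leg 2: 37.6 μs is already measured in the particle's rest frame.
Leg 3: 275 μs is already measured in the particle's rest frame.
Leg 4: γ = 1/√(1 − 0.806²) = 1/√0.3504 = 1.689; τ_4 = 13.9/1.689 = 8.228 μs.
Total: 159.0 + 37.60 + 275.0 + 8.228 μs.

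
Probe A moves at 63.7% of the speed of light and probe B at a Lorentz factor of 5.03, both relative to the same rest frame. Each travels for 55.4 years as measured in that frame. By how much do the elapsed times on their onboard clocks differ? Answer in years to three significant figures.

|τ_A − τ_B| = 31.7 years

A: β = 0.637; γ = 1/√(1 − 0.637²) = 1/√0.5942 = 1.297; τ_A = 55.4/1.297 = 42.71 years.
B: γ = 5.03; τ_B = 55.4/5.030 = 11.01 years.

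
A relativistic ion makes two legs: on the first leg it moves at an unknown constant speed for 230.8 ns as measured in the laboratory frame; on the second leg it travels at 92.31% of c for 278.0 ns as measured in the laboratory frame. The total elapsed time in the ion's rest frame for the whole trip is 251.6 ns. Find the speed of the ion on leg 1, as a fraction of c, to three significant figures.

Leg 1: speed unknown; τ_1 = 230.8/γ_1.
Leg 2: β = 0.9231; γ = 1/√(1 − 0.9231²) = 1/√0.1479 = 2.600; τ_2 = 278.0/2.600 = 106.9 ns.
Total proper time: τ_1 + 106.9 = 251.6, so τ_1 = 251.6 − 106.9 = 144.7 ns.
γ_1 = 230.8/144.7 = 1.595; β = √(1 − 1/γ²) = √0.6070.

β = 0.779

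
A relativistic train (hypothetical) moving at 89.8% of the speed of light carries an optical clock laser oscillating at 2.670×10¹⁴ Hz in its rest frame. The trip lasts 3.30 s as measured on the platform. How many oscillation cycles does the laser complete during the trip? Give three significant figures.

β = 0.898; γ = 1/√(1 − 0.898²) = 1/√0.1936 = 2.273
The oscillator's own cycle count is N = f × τ where τ is the proper time on the train. τ = Δt/γ = 3.30/2.273 = 1.452 s = 1.452×10⁰ s.
N = 2.670×10¹⁴ × 1.452×10⁰ = 3.877×10¹⁴.

N = 3.88×10¹⁴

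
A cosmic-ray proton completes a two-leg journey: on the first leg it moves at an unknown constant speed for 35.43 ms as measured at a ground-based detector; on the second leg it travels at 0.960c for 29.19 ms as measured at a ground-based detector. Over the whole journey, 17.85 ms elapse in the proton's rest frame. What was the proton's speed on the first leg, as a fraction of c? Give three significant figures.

Leg 1: speed unknown; τ_1 = 35.43/γ_1.
Leg 2: γ = 1/√(1 − 0.960²) = 25/7 ≈ 3.571; τ_2 = 29.19/3.571 = 8.173 ms.
Total proper time: τ_1 + 8.173 = 17.85, so τ_1 = 17.85 − 8.173 = 9.677 ms.
γ_1 = 35.43/9.677 = 3.661; β = √(1 − 1/γ²) = √0.9254.

β = 0.962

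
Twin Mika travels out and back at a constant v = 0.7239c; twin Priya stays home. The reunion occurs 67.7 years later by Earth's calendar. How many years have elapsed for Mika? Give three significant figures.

τ = 46.7 years

γ = 1/√(1 − 0.7239²) = 1/√0.4760 = 1.449
Mika's clock measures proper time along the trip: τ = Δt/γ = 67.7/1.449 years.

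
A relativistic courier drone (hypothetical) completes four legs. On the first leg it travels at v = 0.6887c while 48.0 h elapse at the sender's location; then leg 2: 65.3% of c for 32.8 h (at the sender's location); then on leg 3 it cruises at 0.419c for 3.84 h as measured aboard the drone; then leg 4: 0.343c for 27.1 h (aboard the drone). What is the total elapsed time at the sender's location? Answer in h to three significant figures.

Leg 1: 48.0 h is already measured at the sender's location.
Leg 2: 32.8 h is already measured at the sender's location.
Leg 3: γ = 1/√(1 − 0.419²) = 1/√0.8244 = 1.101; Δt_3 = 1.101 × 3.84 = 4.229 h.
Leg 4: γ = 1/√(1 − 0.343²) = 1/√0.8824 = 1.065; Δt_4 = 1.065 × 27.1 = 28.85 h.
Total: 48.00 + 32.80 + 4.229 + 28.85 h.

Δt = 114 h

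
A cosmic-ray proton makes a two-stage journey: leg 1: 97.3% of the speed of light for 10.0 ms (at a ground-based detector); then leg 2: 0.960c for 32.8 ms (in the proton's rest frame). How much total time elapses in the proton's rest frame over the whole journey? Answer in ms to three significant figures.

Leg 1: β = 0.973; γ = 1/√(1 − 0.973²) = 1/√0.05327 = 4.333; τ_1 = 10.0/4.333 = 2.308 ms.
Leg 2: 32.8 ms is already measured in the proton's rest frame.
Total: 2.308 + 32.80 ms.

τ = 35.1 ms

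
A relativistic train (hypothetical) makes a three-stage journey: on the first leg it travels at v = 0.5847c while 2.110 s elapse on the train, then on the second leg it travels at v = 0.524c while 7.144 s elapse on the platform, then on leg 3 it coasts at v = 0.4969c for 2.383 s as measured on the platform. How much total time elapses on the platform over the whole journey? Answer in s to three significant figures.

Δt = 12.1 s

Leg 1: γ = 1/√(1 − 0.5847²) = 1/√0.6581 = 1.233; Δt_1 = 1.233 × 2.110 = 2.601 s.
Leg 2: 7.144 s is already measured on the platform.
Leg 3: 2.383 s is already measured on the platform.
Total: 2.601 + 7.144 + 2.383 s.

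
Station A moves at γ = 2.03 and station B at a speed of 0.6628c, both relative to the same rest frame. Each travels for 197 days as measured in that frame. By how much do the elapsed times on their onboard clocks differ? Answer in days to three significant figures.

|τ_A − τ_B| = 50.5 days

A: γ = 2.03; τ_A = 197/2.030 = 97.04 days.
B: γ = 1/√(1 − 0.6628²) = 1/√0.5607 = 1.335; τ_B = 197/1.335 = 147.5 days.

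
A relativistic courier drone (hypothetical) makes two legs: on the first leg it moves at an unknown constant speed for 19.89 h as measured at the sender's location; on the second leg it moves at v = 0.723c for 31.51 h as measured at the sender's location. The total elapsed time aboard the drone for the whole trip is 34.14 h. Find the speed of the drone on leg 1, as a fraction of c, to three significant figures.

Leg 1: speed unknown; τ_1 = 19.89/γ_1.
Leg 2: γ = 1/√(1 − 0.723²) = 1/√0.4773 = 1.447; τ_2 = 31.51/1.447 = 21.77 h.
Total proper time: τ_1 + 21.77 = 34.14, so τ_1 = 34.14 − 21.77 = 12.37 h.
γ_1 = 19.89/12.37 = 1.608; β = √(1 − 1/γ²) = √0.6131.

β = 0.783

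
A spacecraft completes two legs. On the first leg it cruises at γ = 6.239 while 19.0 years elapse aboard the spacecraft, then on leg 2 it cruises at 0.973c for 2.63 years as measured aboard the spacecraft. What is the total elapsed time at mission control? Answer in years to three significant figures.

Δt = 130 years

Leg 1: γ = 6.239; Δt_1 = 6.239 × 19.0 = 118.5 years.
Leg 2: γ = 1/√(1 − 0.973²) = 1/√0.05327 = 4.333; Δt_2 = 4.333 × 2.63 = 11.39 years.
Total: 118.5 + 11.39 years.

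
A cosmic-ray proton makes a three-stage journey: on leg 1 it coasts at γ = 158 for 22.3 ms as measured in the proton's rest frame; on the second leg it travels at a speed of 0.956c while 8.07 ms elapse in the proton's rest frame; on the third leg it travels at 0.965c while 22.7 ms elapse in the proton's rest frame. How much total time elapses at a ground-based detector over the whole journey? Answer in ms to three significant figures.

Leg 1: γ = 158; Δt_1 = 158.0 × 22.3 = 3523 ms.
Leg 2: γ = 1/√(1 − 0.956²) = 1/√0.08606 = 3.409; Δt_2 = 3.409 × 8.07 = 27.51 ms.
Leg 3: γ = 1/√(1 − 0.965²) = 1/√0.06878 = 3.813; Δt_3 = 3.813 × 22.7 = 86.56 ms.
Total: 3523 + 27.51 + 86.56 ms.

Δt = 3640 ms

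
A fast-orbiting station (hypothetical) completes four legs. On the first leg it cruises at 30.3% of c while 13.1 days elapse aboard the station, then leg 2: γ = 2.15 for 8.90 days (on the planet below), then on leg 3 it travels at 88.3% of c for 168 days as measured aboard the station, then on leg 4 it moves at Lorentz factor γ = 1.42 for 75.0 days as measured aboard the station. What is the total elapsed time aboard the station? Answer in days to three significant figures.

Leg 1: 13.1 days is already measured aboard the station.
Leg 2: γ = 2.15; τ_2 = 8.90/2.150 = 4.140 days.
Leg 3: 168 days is already measured aboard the station.
Leg 4: 75.0 days is already measured aboard the station.
Total: 13.10 + 4.140 + 168.0 + 75.00 days.

τ = 260 days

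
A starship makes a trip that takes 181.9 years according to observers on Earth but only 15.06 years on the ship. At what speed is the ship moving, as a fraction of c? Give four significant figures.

The proper time is measured on the ship (both events occur at the ship's location); Δt is measured on Earth. γ = Δt/τ = 181.9/15.06 = 12.08.
β = √(1 − 1/γ²) = √(1 − 0.006855) = √0.9931

v = 0.9966c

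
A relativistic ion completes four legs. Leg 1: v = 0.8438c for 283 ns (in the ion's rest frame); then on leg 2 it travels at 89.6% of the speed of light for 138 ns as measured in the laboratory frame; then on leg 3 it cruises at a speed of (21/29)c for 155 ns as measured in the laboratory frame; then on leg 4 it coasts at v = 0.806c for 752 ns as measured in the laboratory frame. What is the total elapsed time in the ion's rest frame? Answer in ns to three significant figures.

τ = 896 ns

Leg 1: 283 ns is already measured in the ion's rest frame.
Leg 2: β = 0.896; γ = 1/√(1 − 0.896²) = 1/√0.1972 = 2.252; τ_2 = 138/2.252 = 61.28 ns.
Leg 3: γ = 1/√(1 − (21/29)²) = 29/20 = 1.450; τ_3 = 155/1.450 = 106.9 ns.
Leg 4: γ = 1/√(1 − 0.806²) = 1/√0.3504 = 1.689; τ_4 = 752/1.689 = 445.1 ns.
Total: 283.0 + 61.28 + 106.9 + 445.1 ns.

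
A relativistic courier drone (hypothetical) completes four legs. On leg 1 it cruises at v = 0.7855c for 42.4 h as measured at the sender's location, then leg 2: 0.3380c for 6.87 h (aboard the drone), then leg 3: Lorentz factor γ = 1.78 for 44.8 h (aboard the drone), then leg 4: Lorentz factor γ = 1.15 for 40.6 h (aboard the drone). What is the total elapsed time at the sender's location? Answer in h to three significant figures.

Δt = 176 h

Leg 1: 42.4 h is already measured at the sender's location.
Leg 2: γ = 1/√(1 − 0.3380²) = 1/√0.8858 = 1.063; Δt_2 = 1.063 × 6.87 = 7.300 h.
Leg 3: γ = 1.78; Δt_3 = 1.780 × 44.8 = 79.74 h.
Leg 4: γ = 1.15; Δt_4 = 1.150 × 40.6 = 46.69 h.
Total: 42.40 + 7.300 + 79.74 + 46.69 h.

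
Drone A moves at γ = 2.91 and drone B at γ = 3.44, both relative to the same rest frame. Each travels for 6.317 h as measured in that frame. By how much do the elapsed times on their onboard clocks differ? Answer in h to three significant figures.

A: γ = 2.91; τ_A = 6.317/2.910 = 2.171 h.
B: γ = 3.44; τ_B = 6.317/3.440 = 1.836 h.

|τ_A − τ_B| = 0.334 h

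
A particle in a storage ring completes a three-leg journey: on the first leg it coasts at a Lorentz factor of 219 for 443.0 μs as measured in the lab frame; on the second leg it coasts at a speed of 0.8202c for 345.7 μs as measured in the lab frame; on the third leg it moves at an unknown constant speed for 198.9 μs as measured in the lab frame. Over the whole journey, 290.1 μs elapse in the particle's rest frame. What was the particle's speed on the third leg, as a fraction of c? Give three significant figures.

Leg 1: γ = 219; τ_1 = 443.0/219.0 = 2.023 μs.
Leg 2: γ = 1/√(1 − 0.8202²) = 1/√0.3273 = 1.748; τ_2 = 345.7/1.748 = 197.8 μs.
Leg 3: speed unknown; τ_3 = 198.9/γ_3.
Total proper time: 2.023 + 197.8 + τ_3 = 290.1, so τ_3 = 290.1 − 199.8 = 90.31 μs.
γ_3 = 198.9/90.31 = 2.202; β = √(1 − 1/γ²) = √0.7938.

β = 0.891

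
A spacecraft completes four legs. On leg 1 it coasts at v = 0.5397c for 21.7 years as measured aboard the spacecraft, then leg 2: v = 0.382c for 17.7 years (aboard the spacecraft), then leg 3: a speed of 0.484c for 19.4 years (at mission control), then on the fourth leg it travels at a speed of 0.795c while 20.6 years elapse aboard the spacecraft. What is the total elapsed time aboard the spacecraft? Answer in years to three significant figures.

Leg 1: 21.7 years is already measured aboard the spacecraft.
Leg 2: 17.7 years is already measured aboard the spacecraft.
Leg 3: γ = 1/√(1 − 0.484²) = 1/√0.7657 = 1.143; τ_3 = 19.4/1.143 = 16.98 years.
Leg 4: 20.6 years is already measured aboard the spacecraft.
Total: 21.70 + 17.70 + 16.98 + 20.60 years.

τ = 77.0 years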